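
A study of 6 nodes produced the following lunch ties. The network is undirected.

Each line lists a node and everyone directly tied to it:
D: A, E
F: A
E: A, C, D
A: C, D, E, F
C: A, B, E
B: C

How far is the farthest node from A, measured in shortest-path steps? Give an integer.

Distances from A: B:2, C:1, D:1, E:1, F:1.
The largest is 2 (to B), so the eccentricity of A is 2.

2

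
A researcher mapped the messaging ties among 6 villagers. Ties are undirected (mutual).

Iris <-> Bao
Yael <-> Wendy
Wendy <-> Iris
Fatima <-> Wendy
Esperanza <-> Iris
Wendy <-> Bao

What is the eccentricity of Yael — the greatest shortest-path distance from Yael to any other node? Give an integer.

3

Distances from Yael: Bao:2, Esperanza:3, Fatima:2, Iris:2, Wendy:1.
The largest is 3 (to Esperanza), so the eccentricity of Yael is 3.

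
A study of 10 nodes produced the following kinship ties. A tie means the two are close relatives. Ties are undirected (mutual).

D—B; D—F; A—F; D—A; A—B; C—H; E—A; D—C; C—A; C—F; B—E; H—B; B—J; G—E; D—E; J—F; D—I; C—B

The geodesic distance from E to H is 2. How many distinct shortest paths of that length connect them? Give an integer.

The shortest distance is 2, and the only length-2 path is E–B–H. So there is exactly 1 shortest path.

1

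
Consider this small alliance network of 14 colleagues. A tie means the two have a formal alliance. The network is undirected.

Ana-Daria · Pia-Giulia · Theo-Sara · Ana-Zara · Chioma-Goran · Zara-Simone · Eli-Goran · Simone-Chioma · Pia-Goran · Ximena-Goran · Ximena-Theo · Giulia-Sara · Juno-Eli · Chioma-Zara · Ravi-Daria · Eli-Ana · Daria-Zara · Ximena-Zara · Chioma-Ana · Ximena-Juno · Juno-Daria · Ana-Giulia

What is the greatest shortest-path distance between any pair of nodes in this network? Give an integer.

4

Eccentricity of each node (its greatest distance to any other): Ana:3, Chioma:3, Daria:3, Eli:3, Giulia:3, Goran:4, Juno:3, Pia:4, Ravi:4, Sara:4, Simone:4, Theo:4, Ximena:3, Zara:3.
The maximum eccentricity is 4, realized for instance by the pair Pia–Ravi via Pia – Giulia – Ana – Daria – Ravi. So the diameter is 4.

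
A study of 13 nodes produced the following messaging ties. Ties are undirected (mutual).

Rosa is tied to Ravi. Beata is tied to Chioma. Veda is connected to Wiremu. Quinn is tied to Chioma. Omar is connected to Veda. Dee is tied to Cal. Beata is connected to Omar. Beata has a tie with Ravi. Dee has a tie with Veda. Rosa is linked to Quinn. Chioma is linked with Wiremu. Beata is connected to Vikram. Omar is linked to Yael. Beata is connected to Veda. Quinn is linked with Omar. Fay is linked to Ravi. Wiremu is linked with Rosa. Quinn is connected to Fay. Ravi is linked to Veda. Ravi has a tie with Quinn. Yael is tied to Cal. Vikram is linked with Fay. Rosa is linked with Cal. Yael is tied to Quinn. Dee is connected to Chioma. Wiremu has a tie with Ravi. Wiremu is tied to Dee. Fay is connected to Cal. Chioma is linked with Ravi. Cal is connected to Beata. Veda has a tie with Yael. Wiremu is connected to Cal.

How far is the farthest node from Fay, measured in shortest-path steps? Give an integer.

2

Distances from Fay: Beata:2, Cal:1, Chioma:2, Dee:2, Omar:2, Quinn:1, Ravi:1, Rosa:2, Veda:2, Vikram:1, Wiremu:2, Yael:2.
The largest is 2 (to Rosa, Chioma, Veda, Beata, Wiremu, Dee, Yael, and Omar), so the eccentricity of Fay is 2.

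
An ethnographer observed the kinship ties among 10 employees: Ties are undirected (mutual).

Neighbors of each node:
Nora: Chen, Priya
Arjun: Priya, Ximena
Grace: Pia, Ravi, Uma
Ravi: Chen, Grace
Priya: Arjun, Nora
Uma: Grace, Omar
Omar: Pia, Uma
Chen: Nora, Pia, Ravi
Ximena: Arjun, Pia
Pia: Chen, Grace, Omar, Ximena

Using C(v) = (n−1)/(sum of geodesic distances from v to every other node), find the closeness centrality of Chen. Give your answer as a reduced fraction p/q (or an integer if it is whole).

9/17

Distances from Chen: Arjun:3, Grace:2, Nora:1, Omar:2, Pia:1, Priya:2, Ravi:1, Uma:3, Ximena:2. Sum = 17.
n = 10, so closeness = 9/17.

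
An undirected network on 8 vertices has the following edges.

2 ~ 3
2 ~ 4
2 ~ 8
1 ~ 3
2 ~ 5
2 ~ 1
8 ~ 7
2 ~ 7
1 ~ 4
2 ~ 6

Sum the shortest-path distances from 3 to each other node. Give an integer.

Distances from 3: 1:1, 2:1, 4:2, 5:2, 6:2, 7:2, 8:2.
Sum = 1 + 1 + 2 + 2 + 2 + 2 + 2 = 12.

12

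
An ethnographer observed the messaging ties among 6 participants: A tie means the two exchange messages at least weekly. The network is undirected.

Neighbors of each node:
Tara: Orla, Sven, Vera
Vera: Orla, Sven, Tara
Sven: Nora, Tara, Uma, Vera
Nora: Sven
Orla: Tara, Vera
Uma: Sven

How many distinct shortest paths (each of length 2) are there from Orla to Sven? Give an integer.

The shortest distance is 2. The length-2 paths are: Orla–Vera–Sven; Orla–Tara–Sven.
That gives 2 distinct shortest paths.

2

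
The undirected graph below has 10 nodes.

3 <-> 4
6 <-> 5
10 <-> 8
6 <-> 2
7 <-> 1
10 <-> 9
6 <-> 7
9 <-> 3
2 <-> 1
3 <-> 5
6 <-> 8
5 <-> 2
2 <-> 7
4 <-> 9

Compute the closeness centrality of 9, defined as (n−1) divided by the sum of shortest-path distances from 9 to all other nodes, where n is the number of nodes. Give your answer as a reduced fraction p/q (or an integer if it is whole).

Distances from 9: 1:4, 2:3, 3:1, 4:1, 5:2, 6:3, 7:4, 8:2, 10:1. Sum = 21.
n = 10, so closeness = 9/21 = 3/7.

3/7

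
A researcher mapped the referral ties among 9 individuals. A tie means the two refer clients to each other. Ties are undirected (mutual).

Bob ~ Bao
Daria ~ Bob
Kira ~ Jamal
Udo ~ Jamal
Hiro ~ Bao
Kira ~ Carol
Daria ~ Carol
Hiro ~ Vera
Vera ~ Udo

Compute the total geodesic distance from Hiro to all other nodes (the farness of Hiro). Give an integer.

20

Distances from Hiro: Bao:1, Bob:2, Carol:4, Daria:3, Jamal:3, Kira:4, Udo:2, Vera:1.
Sum = 1 + 2 + 4 + 3 + 3 + 4 + 2 + 1 = 20.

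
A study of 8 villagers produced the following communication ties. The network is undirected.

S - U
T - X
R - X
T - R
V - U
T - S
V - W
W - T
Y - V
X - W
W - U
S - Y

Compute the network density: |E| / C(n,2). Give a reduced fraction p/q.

3/7

There are 12 edges and 8 nodes, so the maximum possible is C(8,2) = 28.
Density = 12/28 = 3/7.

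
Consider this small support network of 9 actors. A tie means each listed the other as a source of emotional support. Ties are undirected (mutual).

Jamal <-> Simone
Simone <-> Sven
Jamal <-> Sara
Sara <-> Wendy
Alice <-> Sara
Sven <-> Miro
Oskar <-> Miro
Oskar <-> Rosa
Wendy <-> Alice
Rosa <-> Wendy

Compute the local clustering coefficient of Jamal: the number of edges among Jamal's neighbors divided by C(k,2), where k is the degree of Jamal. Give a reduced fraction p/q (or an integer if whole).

0

Jamal's neighbors: Sara and Simone (k = 2).
Possible neighbor pairs: C(2,2) = 1. Edges among them: none → e = 0.
Clustering(Jamal) = 0/1.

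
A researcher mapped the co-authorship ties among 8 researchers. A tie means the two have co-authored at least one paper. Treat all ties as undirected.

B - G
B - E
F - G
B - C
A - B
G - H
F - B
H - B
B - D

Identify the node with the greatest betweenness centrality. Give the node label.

B

Unnormalized betweenness of each node: A:0, B:37/2, C:0, D:0, E:0, F:0, G:1/2, H:0.
B has the largest value, 37/2, making it the main broker — the node through which the most shortest paths run.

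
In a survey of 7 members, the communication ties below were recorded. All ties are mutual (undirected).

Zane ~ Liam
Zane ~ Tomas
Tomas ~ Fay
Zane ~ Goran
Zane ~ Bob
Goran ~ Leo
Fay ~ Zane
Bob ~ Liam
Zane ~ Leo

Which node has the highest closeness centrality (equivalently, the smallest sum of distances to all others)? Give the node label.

Farness (sum of distances to all others) for each node — Bob:10, Fay:10, Goran:10, Leo:10, Liam:10, Tomas:10, Zane:6.
The smallest farness is 6, for Zane, so Zane has the highest closeness.

Zane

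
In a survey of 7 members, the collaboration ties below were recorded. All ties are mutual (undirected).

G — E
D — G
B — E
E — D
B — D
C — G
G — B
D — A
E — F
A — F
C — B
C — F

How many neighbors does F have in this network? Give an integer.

3

F is directly tied to A, C, and E. That is 3 neighbors, so the degree of F is 3.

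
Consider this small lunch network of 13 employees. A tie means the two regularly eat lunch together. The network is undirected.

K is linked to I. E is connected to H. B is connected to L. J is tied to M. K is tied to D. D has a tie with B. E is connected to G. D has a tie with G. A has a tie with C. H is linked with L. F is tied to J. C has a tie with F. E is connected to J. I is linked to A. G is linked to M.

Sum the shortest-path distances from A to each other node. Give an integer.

Distances from A: B:4, C:1, D:3, E:4, F:2, G:4, H:5, I:1, J:3, K:2, L:5, M:4.
Sum = 4 + 1 + 3 + 4 + 2 + 4 + 5 + 1 + 3 + 2 + 5 + 4 = 38.

38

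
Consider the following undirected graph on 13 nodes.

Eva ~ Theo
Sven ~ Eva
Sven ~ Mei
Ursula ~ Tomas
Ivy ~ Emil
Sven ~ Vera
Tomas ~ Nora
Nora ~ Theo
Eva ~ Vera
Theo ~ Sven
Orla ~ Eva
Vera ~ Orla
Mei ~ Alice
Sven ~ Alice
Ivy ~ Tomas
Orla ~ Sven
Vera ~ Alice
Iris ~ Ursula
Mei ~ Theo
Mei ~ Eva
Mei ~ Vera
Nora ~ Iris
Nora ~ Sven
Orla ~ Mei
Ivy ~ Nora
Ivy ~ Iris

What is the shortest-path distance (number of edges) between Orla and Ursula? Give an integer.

4

One shortest route is Orla – Sven – Nora – Iris – Ursula, which uses 4 edges, and at distance 3 from Orla we only reach {Iris, Ivy, Tomas}, which does not include Ursula. So d(Orla,Ursula) = 4.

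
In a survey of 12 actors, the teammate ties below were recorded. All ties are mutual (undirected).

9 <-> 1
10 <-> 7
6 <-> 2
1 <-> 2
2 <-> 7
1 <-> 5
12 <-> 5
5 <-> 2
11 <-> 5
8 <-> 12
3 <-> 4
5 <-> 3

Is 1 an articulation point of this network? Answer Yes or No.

Yes

Removing 1 leaves {2, 3, 4, 5, 6, 7, 8, 10, 11, and 12} with no path to {9}, so the network splits into 2 components. 1 is a cut vertex.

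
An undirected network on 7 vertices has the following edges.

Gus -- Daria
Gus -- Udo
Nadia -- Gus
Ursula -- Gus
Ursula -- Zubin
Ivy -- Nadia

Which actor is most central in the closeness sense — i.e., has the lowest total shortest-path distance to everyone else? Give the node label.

Gus

Farness (sum of distances to all others) for each node — Daria:13, Gus:8, Ivy:16, Nadia:11, Udo:13, Ursula:11, Zubin:16.
The smallest farness is 8, for Gus, so Gus has the highest closeness.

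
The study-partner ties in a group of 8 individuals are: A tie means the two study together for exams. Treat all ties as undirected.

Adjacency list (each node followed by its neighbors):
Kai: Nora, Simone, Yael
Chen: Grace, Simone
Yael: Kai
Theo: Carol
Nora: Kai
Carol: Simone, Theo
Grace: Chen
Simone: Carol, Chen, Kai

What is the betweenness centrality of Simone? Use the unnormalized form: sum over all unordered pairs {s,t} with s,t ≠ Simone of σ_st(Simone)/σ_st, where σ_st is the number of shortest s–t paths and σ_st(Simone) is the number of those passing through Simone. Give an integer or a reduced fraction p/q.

Pairs whose geodesics pass through Simone — Yael–Chen: 1; Yael–Carol: 1; Yael–Theo: 1; Yael–Grace: 1; Nora–Chen: 1; Nora–Carol: 1; Nora–Theo: 1; Nora–Grace: 1; Kai–Chen: 1; Kai–Carol: 1; Kai–Theo: 1; Kai–Grace: 1; Chen–Carol: 1; Chen–Theo: 1 … (+2 more pairs).
All other pairs contribute 0.
Summing the contributions gives betweenness(Simone) = 16.

16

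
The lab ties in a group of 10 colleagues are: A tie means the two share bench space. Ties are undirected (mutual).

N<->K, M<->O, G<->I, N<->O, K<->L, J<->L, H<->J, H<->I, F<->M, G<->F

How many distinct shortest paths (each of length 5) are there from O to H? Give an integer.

2

The shortest distance is 5. The length-5 paths are: O–M–F–G–I–H; O–N–K–L–J–H.
That gives 2 distinct shortest paths.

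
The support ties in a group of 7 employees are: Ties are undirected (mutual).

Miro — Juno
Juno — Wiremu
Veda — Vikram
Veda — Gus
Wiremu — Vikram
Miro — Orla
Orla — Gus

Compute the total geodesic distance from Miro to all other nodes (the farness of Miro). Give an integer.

Distances from Miro: Gus:2, Juno:1, Orla:1, Veda:3, Vikram:3, Wiremu:2.
Sum = 2 + 1 + 1 + 3 + 3 + 2 = 12.

12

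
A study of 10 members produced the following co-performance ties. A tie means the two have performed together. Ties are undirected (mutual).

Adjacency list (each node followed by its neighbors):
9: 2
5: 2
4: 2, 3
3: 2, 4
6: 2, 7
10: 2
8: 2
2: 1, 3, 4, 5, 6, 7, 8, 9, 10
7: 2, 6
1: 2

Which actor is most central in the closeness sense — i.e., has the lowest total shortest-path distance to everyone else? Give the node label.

2

Farness (sum of distances to all others) for each node — 1:17, 2:9, 3:16, 4:16, 5:17, 6:16, 7:16, 8:17, 9:17, 10:17.
The smallest farness is 9, for 2, so 2 has the highest closeness.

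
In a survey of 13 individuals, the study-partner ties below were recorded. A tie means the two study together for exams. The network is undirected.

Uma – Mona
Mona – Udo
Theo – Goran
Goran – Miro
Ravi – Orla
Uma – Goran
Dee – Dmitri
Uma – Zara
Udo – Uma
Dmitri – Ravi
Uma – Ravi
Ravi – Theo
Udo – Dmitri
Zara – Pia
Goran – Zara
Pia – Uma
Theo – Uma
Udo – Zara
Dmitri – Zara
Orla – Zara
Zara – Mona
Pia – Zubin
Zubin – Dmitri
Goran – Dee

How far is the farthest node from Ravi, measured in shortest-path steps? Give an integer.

3

Distances from Ravi: Dee:2, Dmitri:1, Goran:2, Miro:3, Mona:2, Orla:1, Pia:2, Theo:1, Udo:2, Uma:1, Zara:2, Zubin:2.
The largest is 3 (to Miro), so the eccentricity of Ravi is 3.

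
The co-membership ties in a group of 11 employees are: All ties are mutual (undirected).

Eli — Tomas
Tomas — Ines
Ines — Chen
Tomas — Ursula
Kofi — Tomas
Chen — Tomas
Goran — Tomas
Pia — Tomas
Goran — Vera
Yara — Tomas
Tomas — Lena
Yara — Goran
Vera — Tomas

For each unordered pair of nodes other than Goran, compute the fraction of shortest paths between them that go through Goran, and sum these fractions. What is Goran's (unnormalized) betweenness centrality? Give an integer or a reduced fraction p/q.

1/2

Pairs whose geodesics pass through Goran — Yara–Vera: 1/2.
All other pairs contribute 0.
Summing the contributions gives betweenness(Goran) = 1/2.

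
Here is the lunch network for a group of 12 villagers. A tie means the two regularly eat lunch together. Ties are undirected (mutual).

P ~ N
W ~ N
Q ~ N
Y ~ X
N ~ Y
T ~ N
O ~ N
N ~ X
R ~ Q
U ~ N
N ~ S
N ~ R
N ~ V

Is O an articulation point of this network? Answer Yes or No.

No

Even without O, every remaining node can still reach every other (the residual graph is connected), so O is not a cut vertex.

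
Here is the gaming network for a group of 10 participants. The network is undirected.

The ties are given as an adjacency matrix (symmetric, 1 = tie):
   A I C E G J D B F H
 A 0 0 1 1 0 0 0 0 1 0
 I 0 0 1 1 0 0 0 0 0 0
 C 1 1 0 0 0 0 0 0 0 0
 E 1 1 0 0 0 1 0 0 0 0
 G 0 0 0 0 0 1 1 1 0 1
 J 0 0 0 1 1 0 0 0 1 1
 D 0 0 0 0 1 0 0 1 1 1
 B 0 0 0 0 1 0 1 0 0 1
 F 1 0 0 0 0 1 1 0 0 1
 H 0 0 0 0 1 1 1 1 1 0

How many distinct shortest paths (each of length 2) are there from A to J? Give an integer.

The shortest distance is 2. The length-2 paths are: A–F–J; A–E–J.
That gives 2 distinct shortest paths.

2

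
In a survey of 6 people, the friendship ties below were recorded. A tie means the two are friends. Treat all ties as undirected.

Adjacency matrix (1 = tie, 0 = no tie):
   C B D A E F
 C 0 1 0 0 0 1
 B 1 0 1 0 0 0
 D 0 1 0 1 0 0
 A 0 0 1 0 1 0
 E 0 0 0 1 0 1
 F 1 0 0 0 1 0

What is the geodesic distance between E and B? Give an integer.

3

One shortest route is E – F – C – B, which uses 3 edges, and at distance 2 from E we only reach {C, D}, which does not include B. So d(E,B) = 3.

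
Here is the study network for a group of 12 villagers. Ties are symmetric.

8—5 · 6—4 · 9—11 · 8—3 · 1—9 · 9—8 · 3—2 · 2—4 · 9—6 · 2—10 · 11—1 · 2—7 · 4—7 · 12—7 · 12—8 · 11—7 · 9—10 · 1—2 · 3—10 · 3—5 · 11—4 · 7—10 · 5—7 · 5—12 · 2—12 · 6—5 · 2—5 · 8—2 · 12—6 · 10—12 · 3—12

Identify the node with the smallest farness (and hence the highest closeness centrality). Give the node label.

2

Farness (sum of distances to all others) for each node — 1:19, 2:14, 3:18, 4:18, 5:16, 6:18, 7:16, 8:17, 9:17, 10:17, 11:19, 12:15.
The smallest farness is 14, for 2, so 2 has the highest closeness.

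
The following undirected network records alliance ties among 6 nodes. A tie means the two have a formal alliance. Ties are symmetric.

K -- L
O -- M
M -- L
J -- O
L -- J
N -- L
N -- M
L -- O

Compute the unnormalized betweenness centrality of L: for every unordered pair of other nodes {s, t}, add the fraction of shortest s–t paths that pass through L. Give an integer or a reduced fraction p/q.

6

Pairs whose geodesics pass through L — O–K: 1; O–N: 1/2; J–K: 1; J–M: 1/2; J–N: 1; K–M: 1; K–N: 1.
All other pairs contribute 0.
Summing the contributions gives betweenness(L) = 6.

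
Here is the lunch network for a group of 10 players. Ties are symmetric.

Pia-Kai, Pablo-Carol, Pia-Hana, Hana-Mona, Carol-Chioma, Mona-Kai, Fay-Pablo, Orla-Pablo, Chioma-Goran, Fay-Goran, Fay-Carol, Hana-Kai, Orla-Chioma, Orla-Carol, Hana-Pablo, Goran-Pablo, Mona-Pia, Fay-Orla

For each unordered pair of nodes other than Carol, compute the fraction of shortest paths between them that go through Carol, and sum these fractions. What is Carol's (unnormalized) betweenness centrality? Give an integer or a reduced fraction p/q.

2

Pairs whose geodesics pass through Carol — Pia–Chioma: 1/3; Mona–Chioma: 1/3; Kai–Chioma: 1/3; Hana–Chioma: 1/3; Fay–Chioma: 1/3; Chioma–Pablo: 1/3.
All other pairs contribute 0.
Summing the contributions gives betweenness(Carol) = 2.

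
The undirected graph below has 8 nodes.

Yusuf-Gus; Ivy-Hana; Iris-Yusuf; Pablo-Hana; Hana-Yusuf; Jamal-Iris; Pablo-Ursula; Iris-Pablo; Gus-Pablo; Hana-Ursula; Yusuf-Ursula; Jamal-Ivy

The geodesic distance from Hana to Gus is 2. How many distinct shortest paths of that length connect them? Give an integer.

The shortest distance is 2. The length-2 paths are: Hana–Pablo–Gus; Hana–Yusuf–Gus.
That gives 2 distinct shortest paths.

2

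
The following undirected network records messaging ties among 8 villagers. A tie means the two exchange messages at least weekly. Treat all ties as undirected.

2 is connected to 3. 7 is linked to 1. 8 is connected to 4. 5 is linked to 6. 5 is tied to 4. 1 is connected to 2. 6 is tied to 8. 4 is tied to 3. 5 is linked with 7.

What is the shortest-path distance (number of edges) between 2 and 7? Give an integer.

2

One shortest route is 2 – 1 – 7, which uses 2 edges, and 2 and 7 are not directly tied, so nothing shorter exists. So d(2,7) = 2.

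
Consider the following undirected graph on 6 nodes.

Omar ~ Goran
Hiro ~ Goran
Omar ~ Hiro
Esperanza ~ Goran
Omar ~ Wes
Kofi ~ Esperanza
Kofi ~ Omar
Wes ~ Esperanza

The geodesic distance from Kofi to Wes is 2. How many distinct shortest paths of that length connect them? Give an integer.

2

The shortest distance is 2. The length-2 paths are: Kofi–Esperanza–Wes; Kofi–Omar–Wes.
That gives 2 distinct shortest paths.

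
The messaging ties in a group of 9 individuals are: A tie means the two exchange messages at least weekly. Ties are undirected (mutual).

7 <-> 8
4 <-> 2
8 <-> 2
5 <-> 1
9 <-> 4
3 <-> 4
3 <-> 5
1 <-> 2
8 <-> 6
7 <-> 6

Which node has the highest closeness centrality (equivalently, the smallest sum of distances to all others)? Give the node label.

2

Farness (sum of distances to all others) for each node — 1:17, 2:13, 3:19, 4:15, 5:20, 6:22, 7:22, 8:16, 9:22.
The smallest farness is 13, for 2, so 2 has the highest closeness.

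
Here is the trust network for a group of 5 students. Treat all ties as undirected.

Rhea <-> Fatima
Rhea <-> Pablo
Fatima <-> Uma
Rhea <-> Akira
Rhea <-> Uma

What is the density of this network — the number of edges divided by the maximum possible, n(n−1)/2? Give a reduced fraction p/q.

1/2

There are 5 edges and 5 nodes, so the maximum possible is C(5,2) = 10.
Density = 5/10 = 1/2.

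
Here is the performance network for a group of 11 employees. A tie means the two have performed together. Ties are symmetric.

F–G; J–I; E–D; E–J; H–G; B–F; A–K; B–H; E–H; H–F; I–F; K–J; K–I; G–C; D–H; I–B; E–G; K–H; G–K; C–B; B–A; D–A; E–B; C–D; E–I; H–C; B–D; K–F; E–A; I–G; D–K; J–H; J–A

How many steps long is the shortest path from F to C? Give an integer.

2

One shortest route is F – B – C, which uses 2 edges, and F and C are not directly tied, so nothing shorter exists. So d(F,C) = 2.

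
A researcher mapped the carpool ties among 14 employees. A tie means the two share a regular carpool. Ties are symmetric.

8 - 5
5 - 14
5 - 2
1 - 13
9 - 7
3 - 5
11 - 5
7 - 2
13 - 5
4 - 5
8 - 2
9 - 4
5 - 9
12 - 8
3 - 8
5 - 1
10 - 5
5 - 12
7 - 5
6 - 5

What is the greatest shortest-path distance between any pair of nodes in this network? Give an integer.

Eccentricity of each node (its greatest distance to any other): 1:2, 2:2, 3:2, 4:2, 5:1, 6:2, 7:2, 8:2, 9:2, 10:2, 11:2, 12:2, 13:2, 14:2.
The maximum eccentricity is 2, realized for instance by the pair 3–12 via 3 – 5 – 12. So the diameter is 2.

2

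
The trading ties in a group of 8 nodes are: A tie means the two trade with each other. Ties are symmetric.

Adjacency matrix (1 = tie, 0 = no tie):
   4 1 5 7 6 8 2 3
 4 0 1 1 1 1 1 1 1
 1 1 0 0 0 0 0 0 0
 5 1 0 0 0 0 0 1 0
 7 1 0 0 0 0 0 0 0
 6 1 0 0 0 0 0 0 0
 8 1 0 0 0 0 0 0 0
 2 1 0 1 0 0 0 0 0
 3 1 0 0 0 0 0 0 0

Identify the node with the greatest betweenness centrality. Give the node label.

Unnormalized betweenness of each node: 1:0, 2:0, 3:0, 4:20, 5:0, 6:0, 7:0, 8:0.
4 has the largest value, 20, making it the main broker — the node through which the most shortest paths run.

4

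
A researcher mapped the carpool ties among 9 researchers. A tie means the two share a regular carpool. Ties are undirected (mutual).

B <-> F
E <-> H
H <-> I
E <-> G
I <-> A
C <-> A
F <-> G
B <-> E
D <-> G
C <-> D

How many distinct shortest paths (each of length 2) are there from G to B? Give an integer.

The shortest distance is 2. The length-2 paths are: G–E–B; G–F–B.
That gives 2 distinct shortest paths.

2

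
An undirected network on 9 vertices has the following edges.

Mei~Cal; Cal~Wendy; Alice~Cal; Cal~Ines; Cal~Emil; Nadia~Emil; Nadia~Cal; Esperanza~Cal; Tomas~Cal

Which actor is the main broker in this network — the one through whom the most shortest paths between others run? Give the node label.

Cal

Unnormalized betweenness of each node: Alice:0, Cal:27, Emil:0, Esperanza:0, Ines:0, Mei:0, Nadia:0, Tomas:0, Wendy:0.
Cal has the largest value, 27, making it the main broker — the node through which the most shortest paths run.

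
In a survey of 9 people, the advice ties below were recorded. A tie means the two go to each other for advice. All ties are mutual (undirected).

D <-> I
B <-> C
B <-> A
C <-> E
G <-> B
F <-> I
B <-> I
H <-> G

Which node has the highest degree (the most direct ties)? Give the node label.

Degrees — A:1, B:4, C:2, D:1, E:1, F:1, G:2, H:1, I:3.
The maximum is 4, attained only by B.

B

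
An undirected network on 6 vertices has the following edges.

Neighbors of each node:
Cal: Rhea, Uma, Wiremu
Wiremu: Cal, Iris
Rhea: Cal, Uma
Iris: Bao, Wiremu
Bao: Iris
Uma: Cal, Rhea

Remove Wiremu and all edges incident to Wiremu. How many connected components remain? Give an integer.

2

Without Wiremu, the remaining ties split the others into: {Bao, Iris}; {Cal, Rhea, Uma}.
That's 2 separate components.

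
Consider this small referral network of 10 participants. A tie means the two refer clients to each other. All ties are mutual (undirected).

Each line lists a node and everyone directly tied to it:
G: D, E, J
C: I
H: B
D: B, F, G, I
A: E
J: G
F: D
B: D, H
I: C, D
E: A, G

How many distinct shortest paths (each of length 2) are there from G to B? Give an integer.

1

The shortest distance is 2, and the only length-2 path is G–D–B. So there is exactly 1 shortest path.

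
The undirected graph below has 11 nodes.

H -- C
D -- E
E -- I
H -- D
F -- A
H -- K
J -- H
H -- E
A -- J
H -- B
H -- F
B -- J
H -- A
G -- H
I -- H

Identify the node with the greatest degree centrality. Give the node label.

Degrees — A:3, B:2, C:1, D:2, E:3, F:2, G:1, H:10, I:2, J:3, K:1.
The maximum is 10, attained only by H.

H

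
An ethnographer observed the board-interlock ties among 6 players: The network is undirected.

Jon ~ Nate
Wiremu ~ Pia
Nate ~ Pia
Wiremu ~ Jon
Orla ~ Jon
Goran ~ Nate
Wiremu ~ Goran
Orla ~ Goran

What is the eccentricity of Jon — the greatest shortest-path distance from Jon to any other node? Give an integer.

2

Distances from Jon: Goran:2, Nate:1, Orla:1, Pia:2, Wiremu:1.
The largest is 2 (to Pia and Goran), so the eccentricity of Jon is 2.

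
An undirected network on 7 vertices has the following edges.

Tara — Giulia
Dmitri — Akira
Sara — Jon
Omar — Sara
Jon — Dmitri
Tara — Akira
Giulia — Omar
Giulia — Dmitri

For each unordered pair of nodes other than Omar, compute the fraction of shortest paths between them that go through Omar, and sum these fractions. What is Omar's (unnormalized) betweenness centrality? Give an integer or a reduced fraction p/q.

Pairs whose geodesics pass through Omar — Tara–Sara: 1; Giulia–Sara: 1.
All other pairs contribute 0.
Summing the contributions gives betweenness(Omar) = 2.

2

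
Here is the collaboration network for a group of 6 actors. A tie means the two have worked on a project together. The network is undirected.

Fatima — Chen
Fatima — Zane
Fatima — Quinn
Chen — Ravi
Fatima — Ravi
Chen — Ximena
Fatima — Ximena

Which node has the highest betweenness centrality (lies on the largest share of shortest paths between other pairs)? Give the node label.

Fatima

Unnormalized betweenness of each node: Chen:1/2, Fatima:15/2, Quinn:0, Ravi:0, Ximena:0, Zane:0.
Fatima has the largest value, 15/2, making it the main broker — the node through which the most shortest paths run.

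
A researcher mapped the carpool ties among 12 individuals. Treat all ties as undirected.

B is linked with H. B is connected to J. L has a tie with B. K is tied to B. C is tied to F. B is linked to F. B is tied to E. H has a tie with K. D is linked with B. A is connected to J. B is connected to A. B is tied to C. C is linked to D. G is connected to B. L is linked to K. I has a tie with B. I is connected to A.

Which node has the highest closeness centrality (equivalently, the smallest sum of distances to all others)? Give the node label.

B

Farness (sum of distances to all others) for each node — A:19, B:11, C:19, D:20, E:21, F:20, G:21, H:20, I:20, J:20, K:19, L:20.
The smallest farness is 11, for B, so B has the highest closeness.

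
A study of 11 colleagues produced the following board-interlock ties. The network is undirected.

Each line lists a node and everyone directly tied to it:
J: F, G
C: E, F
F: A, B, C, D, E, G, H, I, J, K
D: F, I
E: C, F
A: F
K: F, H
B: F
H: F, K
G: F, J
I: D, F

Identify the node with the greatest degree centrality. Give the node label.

Degrees — A:1, B:1, C:2, D:2, E:2, F:10, G:2, H:2, I:2, J:2, K:2.
The maximum is 10, attained only by F.

F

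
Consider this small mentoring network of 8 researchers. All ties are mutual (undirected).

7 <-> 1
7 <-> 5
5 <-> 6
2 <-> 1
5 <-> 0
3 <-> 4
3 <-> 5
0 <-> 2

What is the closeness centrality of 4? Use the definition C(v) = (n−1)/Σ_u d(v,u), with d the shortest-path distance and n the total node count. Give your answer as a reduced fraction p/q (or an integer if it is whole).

7/20

Distances from 4: 0:3, 1:4, 2:4, 3:1, 5:2, 6:3, 7:3. Sum = 20.
n = 8, so closeness = 7/20.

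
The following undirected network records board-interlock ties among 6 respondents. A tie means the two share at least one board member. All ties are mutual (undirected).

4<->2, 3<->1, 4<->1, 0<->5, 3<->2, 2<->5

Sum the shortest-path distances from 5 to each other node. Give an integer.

Distances from 5: 0:1, 1:3, 2:1, 3:2, 4:2.
Sum = 1 + 3 + 1 + 2 + 2 = 9.

9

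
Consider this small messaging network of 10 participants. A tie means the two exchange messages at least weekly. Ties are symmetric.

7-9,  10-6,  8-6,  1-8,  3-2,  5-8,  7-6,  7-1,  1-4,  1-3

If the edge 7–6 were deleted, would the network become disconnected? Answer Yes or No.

No

Even without that edge, 7 still reaches 6 via 7 – 1 – 8 – 6, so the network stays connected. Not a bridge.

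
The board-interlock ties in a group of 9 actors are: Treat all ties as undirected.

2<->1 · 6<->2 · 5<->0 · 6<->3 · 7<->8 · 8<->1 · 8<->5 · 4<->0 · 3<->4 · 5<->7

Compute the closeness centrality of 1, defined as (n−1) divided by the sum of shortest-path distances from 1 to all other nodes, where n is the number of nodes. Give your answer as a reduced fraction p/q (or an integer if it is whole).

Distances from 1: 0:3, 2:1, 3:3, 4:4, 5:2, 6:2, 7:2, 8:1. Sum = 18.
n = 9, so closeness = 8/18 = 4/9.

4/9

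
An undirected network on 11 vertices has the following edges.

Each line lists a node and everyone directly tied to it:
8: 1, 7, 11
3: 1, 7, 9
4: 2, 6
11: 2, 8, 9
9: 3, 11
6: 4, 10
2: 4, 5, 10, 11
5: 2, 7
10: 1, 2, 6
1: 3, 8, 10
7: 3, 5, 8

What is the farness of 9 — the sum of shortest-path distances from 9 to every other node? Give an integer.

Distances from 9: 1:2, 2:2, 3:1, 4:3, 5:3, 6:4, 7:2, 8:2, 10:3, 11:1.
Sum = 2 + 2 + 1 + 3 + 3 + 4 + 2 + 2 + 3 + 1 = 23.

23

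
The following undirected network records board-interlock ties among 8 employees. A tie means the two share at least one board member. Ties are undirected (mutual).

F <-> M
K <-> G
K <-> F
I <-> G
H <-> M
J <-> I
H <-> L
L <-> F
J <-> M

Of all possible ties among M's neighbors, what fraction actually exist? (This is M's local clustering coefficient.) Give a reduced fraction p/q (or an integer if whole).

M's neighbors: F, H, and J (k = 3).
Possible neighbor pairs: C(3,2) = 3. Edges among them: none → e = 0.
Clustering(M) = 0/3 = 0.

0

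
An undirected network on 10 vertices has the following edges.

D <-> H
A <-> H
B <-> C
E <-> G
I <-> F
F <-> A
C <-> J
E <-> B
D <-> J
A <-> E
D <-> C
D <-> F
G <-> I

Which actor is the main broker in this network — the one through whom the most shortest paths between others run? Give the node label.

Unnormalized betweenness of each node: A:17/3, B:25/6, C:29/6, D:61/6, E:47/6, F:49/6, G:2, H:5/3, I:5/2, J:0.
D has the largest value, 61/6, making it the main broker — the node through which the most shortest paths run.

D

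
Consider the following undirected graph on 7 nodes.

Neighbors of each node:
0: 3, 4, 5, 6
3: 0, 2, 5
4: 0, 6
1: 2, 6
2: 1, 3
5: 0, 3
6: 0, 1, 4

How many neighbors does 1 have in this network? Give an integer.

1 is directly tied to 2 and 6. That is 2 neighbors, so the degree of 1 is 2.

2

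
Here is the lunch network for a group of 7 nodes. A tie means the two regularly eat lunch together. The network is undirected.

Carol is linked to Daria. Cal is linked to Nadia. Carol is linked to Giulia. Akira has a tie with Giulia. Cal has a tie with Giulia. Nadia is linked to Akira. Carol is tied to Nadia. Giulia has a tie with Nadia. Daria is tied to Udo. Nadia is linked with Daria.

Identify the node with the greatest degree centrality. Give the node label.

Degrees — Akira:2, Cal:2, Carol:3, Daria:3, Giulia:4, Nadia:5, Udo:1.
The maximum is 5, attained only by Nadia.

Nadia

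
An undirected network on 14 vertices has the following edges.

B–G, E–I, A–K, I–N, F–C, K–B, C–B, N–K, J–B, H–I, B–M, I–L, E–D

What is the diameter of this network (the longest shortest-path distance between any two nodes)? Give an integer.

7

Eccentricity of each node (its greatest distance to any other): A:5, B:5, C:6, D:7, E:6, F:7, G:6, H:6, I:5, J:6, K:4, L:6, M:6, N:4.
The maximum eccentricity is 7, realized for instance by the pair D–F via D – E – I – N – K – B – C – F. So the diameter is 7.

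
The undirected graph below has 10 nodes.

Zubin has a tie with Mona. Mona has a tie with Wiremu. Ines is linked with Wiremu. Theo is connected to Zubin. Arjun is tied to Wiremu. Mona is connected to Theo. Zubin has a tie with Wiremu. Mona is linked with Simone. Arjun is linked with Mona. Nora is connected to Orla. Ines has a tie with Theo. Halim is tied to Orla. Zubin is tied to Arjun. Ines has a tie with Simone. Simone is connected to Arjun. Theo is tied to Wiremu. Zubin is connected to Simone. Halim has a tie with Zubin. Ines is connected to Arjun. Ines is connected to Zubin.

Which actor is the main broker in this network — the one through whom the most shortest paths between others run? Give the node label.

Zubin

Unnormalized betweenness of each node: Arjun:9/20, Halim:14, Ines:5/6, Mona:5/6, Nora:0, Orla:8, Simone:1/5, Theo:1/5, Wiremu:9/20, Zubin:571/30.
Zubin has the largest value, 571/30, making it the main broker — the node through which the most shortest paths run.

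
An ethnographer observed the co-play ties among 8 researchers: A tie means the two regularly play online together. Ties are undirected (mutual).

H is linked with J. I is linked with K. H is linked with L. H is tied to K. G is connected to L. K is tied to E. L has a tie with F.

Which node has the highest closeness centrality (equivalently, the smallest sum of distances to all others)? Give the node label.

Farness (sum of distances to all others) for each node — E:19, F:19, G:19, H:11, I:19, J:17, K:13, L:13.
The smallest farness is 11, for H, so H has the highest closeness.

H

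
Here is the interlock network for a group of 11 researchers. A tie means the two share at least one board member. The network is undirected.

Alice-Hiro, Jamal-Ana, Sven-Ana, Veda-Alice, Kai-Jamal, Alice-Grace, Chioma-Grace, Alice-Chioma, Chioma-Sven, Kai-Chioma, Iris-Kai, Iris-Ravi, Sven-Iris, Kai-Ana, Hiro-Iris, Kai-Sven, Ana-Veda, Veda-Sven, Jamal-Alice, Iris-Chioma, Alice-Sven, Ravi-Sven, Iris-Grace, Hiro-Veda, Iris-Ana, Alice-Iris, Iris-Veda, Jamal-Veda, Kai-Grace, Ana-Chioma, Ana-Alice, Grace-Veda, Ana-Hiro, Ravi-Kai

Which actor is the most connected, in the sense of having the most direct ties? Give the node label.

Degrees — Alice:8, Ana:8, Chioma:6, Grace:5, Hiro:4, Iris:9, Jamal:4, Kai:7, Ravi:3, Sven:7, Veda:7.
The maximum is 9, attained only by Iris.

Iris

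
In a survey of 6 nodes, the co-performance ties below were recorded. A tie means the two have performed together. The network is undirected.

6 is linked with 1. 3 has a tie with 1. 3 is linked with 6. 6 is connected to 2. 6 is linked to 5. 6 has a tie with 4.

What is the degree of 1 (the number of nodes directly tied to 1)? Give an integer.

1 is directly tied to 3 and 6. That is 2 neighbors, so the degree of 1 is 2.

2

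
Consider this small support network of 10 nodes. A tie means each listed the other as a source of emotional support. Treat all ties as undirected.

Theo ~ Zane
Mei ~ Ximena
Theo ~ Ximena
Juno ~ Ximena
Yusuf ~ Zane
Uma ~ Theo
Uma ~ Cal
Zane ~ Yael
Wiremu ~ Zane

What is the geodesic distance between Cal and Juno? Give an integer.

4

One shortest route is Cal – Uma – Theo – Ximena – Juno, which uses 4 edges, and at distance 3 from Cal we only reach {Ximena, Zane}, which does not include Juno. So d(Cal,Juno) = 4.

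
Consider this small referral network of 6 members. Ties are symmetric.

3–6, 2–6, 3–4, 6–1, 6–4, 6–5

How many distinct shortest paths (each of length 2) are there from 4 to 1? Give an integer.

The shortest distance is 2, and the only length-2 path is 4–6–1. So there is exactly 1 shortest path.

1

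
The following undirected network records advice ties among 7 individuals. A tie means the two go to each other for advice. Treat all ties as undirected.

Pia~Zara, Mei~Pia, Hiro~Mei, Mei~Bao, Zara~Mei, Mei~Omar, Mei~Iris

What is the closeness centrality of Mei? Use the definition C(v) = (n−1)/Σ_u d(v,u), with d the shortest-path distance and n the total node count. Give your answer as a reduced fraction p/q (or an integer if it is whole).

Distances from Mei: Bao:1, Hiro:1, Iris:1, Omar:1, Pia:1, Zara:1. Sum = 6.
n = 7, so closeness = 6/6 = 1.

1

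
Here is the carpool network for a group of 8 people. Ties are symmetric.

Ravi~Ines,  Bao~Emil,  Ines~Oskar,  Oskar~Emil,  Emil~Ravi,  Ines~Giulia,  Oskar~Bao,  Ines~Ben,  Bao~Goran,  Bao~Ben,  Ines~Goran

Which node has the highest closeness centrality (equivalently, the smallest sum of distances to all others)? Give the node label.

Farness (sum of distances to all others) for each node — Bao:11, Ben:12, Emil:12, Giulia:15, Goran:12, Ines:9, Oskar:11, Ravi:12.
The smallest farness is 9, for Ines, so Ines has the highest closeness.

Ines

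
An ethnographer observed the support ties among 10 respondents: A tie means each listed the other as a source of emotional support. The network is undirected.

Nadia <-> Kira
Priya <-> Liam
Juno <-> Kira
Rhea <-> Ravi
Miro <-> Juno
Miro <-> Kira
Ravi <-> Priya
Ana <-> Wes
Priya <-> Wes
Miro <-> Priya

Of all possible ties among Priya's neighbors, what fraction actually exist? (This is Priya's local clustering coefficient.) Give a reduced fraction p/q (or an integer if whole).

Priya's neighbors: Liam, Miro, Ravi, and Wes (k = 4).
Possible neighbor pairs: C(4,2) = 6. Edges among them: none → e = 0.
Clustering(Priya) = 0/6 = 0.

0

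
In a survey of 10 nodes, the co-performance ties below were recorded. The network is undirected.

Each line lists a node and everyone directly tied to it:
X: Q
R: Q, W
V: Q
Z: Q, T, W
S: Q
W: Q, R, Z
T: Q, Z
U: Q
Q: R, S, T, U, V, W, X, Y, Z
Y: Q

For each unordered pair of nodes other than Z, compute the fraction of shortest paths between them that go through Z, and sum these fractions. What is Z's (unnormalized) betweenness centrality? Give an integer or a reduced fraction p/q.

Pairs whose geodesics pass through Z — T–W: 1/2.
All other pairs contribute 0.
Summing the contributions gives betweenness(Z) = 1/2.

1/2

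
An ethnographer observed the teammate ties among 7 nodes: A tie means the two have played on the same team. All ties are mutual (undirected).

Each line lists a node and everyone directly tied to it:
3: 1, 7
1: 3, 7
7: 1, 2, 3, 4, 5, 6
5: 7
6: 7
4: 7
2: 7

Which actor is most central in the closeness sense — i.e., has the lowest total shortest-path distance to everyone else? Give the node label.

7

Farness (sum of distances to all others) for each node — 1:10, 2:11, 3:10, 4:11, 5:11, 6:11, 7:6.
The smallest farness is 6, for 7, so 7 has the highest closeness.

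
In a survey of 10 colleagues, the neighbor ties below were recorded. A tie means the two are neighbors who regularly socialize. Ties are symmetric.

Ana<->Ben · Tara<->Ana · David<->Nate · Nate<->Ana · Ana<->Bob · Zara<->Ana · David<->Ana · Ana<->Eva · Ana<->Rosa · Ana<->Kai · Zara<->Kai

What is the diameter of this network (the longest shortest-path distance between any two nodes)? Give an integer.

Eccentricity of each node (its greatest distance to any other): Ana:1, Ben:2, Bob:2, David:2, Eva:2, Kai:2, Nate:2, Rosa:2, Tara:2, Zara:2.
The maximum eccentricity is 2, realized for instance by the pair Zara–Rosa via Zara – Ana – Rosa. So the diameter is 2.

2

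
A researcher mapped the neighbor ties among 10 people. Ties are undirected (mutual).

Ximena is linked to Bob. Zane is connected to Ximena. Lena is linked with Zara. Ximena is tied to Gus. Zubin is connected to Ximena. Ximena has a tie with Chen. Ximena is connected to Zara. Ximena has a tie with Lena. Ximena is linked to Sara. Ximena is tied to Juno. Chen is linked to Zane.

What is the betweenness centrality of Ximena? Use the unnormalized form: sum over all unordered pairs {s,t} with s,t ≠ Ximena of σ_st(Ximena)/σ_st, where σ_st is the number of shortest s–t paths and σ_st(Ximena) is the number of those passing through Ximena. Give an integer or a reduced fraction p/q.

34

Pairs whose geodesics pass through Ximena — Lena–Sara: 1; Lena–Chen: 1; Lena–Zane: 1; Lena–Bob: 1; Lena–Zubin: 1; Lena–Gus: 1; Lena–Juno: 1; Sara–Chen: 1; Sara–Zane: 1; Sara–Bob: 1; Sara–Zubin: 1; Sara–Gus: 1; Sara–Zara: 1; Sara–Juno: 1 … (+20 more pairs).
All other pairs contribute 0.
Summing the contributions gives betweenness(Ximena) = 34.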